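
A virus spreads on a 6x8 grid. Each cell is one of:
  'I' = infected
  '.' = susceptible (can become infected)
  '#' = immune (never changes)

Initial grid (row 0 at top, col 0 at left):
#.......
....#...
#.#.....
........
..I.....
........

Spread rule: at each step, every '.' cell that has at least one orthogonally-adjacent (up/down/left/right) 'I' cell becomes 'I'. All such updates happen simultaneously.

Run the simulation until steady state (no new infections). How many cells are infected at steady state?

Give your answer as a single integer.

Answer: 44

Derivation:
Step 0 (initial): 1 infected
Step 1: +4 new -> 5 infected
Step 2: +6 new -> 11 infected
Step 3: +7 new -> 18 infected
Step 4: +6 new -> 24 infected
Step 5: +8 new -> 32 infected
Step 6: +6 new -> 38 infected
Step 7: +3 new -> 41 infected
Step 8: +2 new -> 43 infected
Step 9: +1 new -> 44 infected
Step 10: +0 new -> 44 infected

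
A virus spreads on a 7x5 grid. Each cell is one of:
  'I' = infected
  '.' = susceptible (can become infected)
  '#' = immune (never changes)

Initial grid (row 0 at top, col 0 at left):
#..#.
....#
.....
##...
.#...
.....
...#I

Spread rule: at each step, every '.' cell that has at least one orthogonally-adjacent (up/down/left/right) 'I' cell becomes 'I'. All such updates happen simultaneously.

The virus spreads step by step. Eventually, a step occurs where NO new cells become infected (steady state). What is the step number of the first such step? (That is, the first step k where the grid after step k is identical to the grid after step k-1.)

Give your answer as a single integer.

Step 0 (initial): 1 infected
Step 1: +1 new -> 2 infected
Step 2: +2 new -> 4 infected
Step 3: +3 new -> 7 infected
Step 4: +5 new -> 12 infected
Step 5: +4 new -> 16 infected
Step 6: +4 new -> 20 infected
Step 7: +2 new -> 22 infected
Step 8: +3 new -> 25 infected
Step 9: +2 new -> 27 infected
Step 10: +0 new -> 27 infected

Answer: 10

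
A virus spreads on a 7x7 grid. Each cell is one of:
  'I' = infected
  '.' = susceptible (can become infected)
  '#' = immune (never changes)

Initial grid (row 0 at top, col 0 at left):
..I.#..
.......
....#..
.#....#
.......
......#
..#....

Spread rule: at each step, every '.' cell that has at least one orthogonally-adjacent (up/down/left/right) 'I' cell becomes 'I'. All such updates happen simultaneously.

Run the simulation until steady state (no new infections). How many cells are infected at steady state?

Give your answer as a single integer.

Step 0 (initial): 1 infected
Step 1: +3 new -> 4 infected
Step 2: +4 new -> 8 infected
Step 3: +5 new -> 13 infected
Step 4: +4 new -> 17 infected
Step 5: +8 new -> 25 infected
Step 6: +7 new -> 32 infected
Step 7: +5 new -> 37 infected
Step 8: +4 new -> 41 infected
Step 9: +1 new -> 42 infected
Step 10: +1 new -> 43 infected
Step 11: +0 new -> 43 infected

Answer: 43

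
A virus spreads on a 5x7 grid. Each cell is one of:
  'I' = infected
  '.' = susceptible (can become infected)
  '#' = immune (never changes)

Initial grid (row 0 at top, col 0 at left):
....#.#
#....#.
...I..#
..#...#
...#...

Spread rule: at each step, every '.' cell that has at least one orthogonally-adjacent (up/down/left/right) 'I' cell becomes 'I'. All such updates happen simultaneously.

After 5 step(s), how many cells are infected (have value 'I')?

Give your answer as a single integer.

Step 0 (initial): 1 infected
Step 1: +4 new -> 5 infected
Step 2: +6 new -> 11 infected
Step 3: +6 new -> 17 infected
Step 4: +4 new -> 21 infected
Step 5: +4 new -> 25 infected

Answer: 25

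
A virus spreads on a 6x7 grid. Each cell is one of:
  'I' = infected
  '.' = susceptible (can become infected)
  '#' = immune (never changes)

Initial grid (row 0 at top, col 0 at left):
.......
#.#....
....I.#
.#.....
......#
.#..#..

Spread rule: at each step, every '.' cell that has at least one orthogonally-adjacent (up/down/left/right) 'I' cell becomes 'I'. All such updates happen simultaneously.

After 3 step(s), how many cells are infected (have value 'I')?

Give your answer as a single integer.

Step 0 (initial): 1 infected
Step 1: +4 new -> 5 infected
Step 2: +7 new -> 12 infected
Step 3: +8 new -> 20 infected

Answer: 20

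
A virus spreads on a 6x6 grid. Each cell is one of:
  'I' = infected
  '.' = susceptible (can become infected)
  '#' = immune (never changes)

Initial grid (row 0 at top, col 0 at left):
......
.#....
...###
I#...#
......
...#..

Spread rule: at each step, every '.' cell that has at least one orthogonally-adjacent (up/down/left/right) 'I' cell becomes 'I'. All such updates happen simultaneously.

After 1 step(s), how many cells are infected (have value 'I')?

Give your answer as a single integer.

Answer: 3

Derivation:
Step 0 (initial): 1 infected
Step 1: +2 new -> 3 infected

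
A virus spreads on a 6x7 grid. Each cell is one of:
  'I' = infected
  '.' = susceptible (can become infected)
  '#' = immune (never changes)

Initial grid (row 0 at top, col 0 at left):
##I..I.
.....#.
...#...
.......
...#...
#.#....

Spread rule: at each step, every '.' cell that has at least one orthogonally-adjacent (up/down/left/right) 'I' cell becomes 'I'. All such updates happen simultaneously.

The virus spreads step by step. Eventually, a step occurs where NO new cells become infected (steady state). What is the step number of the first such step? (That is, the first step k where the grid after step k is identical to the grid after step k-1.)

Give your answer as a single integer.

Step 0 (initial): 2 infected
Step 1: +4 new -> 6 infected
Step 2: +5 new -> 11 infected
Step 3: +5 new -> 16 infected
Step 4: +7 new -> 23 infected
Step 5: +5 new -> 28 infected
Step 6: +5 new -> 33 infected
Step 7: +2 new -> 35 infected
Step 8: +0 new -> 35 infected

Answer: 8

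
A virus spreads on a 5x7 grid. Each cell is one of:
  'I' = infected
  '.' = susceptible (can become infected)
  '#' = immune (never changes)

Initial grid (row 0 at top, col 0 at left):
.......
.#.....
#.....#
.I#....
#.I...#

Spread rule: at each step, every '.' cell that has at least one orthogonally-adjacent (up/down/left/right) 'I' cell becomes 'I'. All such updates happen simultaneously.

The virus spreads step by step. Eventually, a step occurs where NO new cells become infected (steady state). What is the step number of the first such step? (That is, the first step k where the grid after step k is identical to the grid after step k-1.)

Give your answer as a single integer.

Step 0 (initial): 2 infected
Step 1: +4 new -> 6 infected
Step 2: +3 new -> 9 infected
Step 3: +4 new -> 13 infected
Step 4: +4 new -> 17 infected
Step 5: +5 new -> 22 infected
Step 6: +3 new -> 25 infected
Step 7: +3 new -> 28 infected
Step 8: +1 new -> 29 infected
Step 9: +0 new -> 29 infected

Answer: 9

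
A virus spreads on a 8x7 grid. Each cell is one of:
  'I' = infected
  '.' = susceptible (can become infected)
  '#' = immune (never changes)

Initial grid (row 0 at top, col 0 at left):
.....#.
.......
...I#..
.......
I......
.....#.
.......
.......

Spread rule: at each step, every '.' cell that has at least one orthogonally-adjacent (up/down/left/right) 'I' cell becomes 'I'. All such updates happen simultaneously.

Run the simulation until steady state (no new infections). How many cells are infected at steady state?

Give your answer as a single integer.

Answer: 53

Derivation:
Step 0 (initial): 2 infected
Step 1: +6 new -> 8 infected
Step 2: +12 new -> 20 infected
Step 3: +11 new -> 31 infected
Step 4: +10 new -> 41 infected
Step 5: +6 new -> 47 infected
Step 6: +3 new -> 50 infected
Step 7: +2 new -> 52 infected
Step 8: +1 new -> 53 infected
Step 9: +0 new -> 53 infected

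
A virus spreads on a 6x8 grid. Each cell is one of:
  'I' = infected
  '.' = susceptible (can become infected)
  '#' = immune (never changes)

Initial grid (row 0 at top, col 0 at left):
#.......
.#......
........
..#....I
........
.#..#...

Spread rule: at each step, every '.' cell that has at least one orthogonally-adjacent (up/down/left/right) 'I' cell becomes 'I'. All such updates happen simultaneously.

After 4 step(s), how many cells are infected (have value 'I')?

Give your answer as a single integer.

Step 0 (initial): 1 infected
Step 1: +3 new -> 4 infected
Step 2: +5 new -> 9 infected
Step 3: +6 new -> 15 infected
Step 4: +6 new -> 21 infected

Answer: 21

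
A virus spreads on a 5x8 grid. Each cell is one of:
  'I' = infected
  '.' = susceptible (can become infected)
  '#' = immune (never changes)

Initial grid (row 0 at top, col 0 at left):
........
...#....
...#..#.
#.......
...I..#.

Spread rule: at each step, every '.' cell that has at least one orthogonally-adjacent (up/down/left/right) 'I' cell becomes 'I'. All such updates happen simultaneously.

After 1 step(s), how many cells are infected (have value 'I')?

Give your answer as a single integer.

Step 0 (initial): 1 infected
Step 1: +3 new -> 4 infected

Answer: 4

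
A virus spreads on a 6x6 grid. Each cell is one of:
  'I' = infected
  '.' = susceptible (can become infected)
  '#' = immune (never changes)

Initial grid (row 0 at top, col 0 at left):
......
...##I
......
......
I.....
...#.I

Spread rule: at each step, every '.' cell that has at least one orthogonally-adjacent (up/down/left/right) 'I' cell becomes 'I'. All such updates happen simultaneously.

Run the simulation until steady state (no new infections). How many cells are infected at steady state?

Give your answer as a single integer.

Answer: 33

Derivation:
Step 0 (initial): 3 infected
Step 1: +7 new -> 10 infected
Step 2: +8 new -> 18 infected
Step 3: +8 new -> 26 infected
Step 4: +5 new -> 31 infected
Step 5: +2 new -> 33 infected
Step 6: +0 new -> 33 infected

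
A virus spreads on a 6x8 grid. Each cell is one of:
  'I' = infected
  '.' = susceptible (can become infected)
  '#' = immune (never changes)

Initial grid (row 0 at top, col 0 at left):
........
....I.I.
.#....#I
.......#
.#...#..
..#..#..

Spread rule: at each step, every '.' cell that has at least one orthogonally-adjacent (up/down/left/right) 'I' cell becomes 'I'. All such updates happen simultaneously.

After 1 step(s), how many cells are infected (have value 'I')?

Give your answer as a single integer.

Step 0 (initial): 3 infected
Step 1: +6 new -> 9 infected

Answer: 9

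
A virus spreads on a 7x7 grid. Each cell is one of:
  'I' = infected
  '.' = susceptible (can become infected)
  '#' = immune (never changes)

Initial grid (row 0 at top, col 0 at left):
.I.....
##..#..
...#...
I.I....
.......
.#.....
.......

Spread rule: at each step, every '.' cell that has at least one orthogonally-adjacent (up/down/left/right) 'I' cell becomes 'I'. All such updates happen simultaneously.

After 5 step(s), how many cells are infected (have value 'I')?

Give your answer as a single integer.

Answer: 40

Derivation:
Step 0 (initial): 3 infected
Step 1: +8 new -> 11 infected
Step 2: +8 new -> 19 infected
Step 3: +8 new -> 27 infected
Step 4: +7 new -> 34 infected
Step 5: +6 new -> 40 infected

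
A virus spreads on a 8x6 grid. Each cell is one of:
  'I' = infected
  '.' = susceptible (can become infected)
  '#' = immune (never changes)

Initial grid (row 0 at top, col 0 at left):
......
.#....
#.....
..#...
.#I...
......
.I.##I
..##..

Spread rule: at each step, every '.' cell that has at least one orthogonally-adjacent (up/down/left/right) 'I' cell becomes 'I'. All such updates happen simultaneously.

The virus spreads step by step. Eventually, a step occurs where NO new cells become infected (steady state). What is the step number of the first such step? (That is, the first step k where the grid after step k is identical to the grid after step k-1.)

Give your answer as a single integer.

Step 0 (initial): 3 infected
Step 1: +8 new -> 11 infected
Step 2: +8 new -> 19 infected
Step 3: +4 new -> 23 infected
Step 4: +5 new -> 28 infected
Step 5: +6 new -> 34 infected
Step 6: +3 new -> 37 infected
Step 7: +1 new -> 38 infected
Step 8: +1 new -> 39 infected
Step 9: +1 new -> 40 infected
Step 10: +0 new -> 40 infected

Answer: 10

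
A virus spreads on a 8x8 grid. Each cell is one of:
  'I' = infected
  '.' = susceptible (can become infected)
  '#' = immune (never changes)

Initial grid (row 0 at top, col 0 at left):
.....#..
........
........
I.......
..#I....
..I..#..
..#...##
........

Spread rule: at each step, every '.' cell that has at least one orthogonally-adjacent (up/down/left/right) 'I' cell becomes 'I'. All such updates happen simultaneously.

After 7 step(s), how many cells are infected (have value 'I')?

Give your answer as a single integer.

Step 0 (initial): 3 infected
Step 1: +7 new -> 10 infected
Step 2: +11 new -> 21 infected
Step 3: +11 new -> 32 infected
Step 4: +12 new -> 44 infected
Step 5: +7 new -> 51 infected
Step 6: +3 new -> 54 infected
Step 7: +3 new -> 57 infected

Answer: 57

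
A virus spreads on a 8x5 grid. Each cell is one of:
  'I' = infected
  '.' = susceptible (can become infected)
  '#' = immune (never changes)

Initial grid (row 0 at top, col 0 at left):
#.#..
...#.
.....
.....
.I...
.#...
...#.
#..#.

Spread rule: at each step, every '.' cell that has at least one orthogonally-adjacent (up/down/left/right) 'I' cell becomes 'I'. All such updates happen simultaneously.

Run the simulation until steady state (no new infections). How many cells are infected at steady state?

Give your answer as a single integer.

Answer: 33

Derivation:
Step 0 (initial): 1 infected
Step 1: +3 new -> 4 infected
Step 2: +6 new -> 10 infected
Step 3: +8 new -> 18 infected
Step 4: +8 new -> 26 infected
Step 5: +3 new -> 29 infected
Step 6: +2 new -> 31 infected
Step 7: +1 new -> 32 infected
Step 8: +1 new -> 33 infected
Step 9: +0 new -> 33 infected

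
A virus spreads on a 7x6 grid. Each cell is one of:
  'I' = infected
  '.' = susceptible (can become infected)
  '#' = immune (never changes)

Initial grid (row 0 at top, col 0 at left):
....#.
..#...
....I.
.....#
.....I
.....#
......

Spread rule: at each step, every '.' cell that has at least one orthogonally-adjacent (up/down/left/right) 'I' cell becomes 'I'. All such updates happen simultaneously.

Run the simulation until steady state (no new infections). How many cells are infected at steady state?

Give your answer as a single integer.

Step 0 (initial): 2 infected
Step 1: +5 new -> 7 infected
Step 2: +6 new -> 13 infected
Step 3: +7 new -> 20 infected
Step 4: +8 new -> 28 infected
Step 5: +6 new -> 34 infected
Step 6: +3 new -> 37 infected
Step 7: +1 new -> 38 infected
Step 8: +0 new -> 38 infected

Answer: 38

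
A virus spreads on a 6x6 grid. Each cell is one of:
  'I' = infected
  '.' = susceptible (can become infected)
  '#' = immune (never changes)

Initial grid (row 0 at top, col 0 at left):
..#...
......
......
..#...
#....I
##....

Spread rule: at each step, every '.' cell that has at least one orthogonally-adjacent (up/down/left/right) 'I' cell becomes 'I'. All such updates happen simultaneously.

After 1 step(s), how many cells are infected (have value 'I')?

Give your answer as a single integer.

Step 0 (initial): 1 infected
Step 1: +3 new -> 4 infected

Answer: 4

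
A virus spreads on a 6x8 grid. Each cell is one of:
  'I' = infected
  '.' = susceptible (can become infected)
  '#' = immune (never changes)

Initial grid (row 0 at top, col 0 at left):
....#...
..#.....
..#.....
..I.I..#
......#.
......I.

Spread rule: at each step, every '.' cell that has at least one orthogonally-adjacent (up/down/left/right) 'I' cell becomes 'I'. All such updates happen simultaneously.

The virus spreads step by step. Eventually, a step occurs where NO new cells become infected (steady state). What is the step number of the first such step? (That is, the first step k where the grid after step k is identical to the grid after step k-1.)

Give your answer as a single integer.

Answer: 7

Derivation:
Step 0 (initial): 3 infected
Step 1: +8 new -> 11 infected
Step 2: +12 new -> 23 infected
Step 3: +8 new -> 31 infected
Step 4: +7 new -> 38 infected
Step 5: +4 new -> 42 infected
Step 6: +1 new -> 43 infected
Step 7: +0 new -> 43 infected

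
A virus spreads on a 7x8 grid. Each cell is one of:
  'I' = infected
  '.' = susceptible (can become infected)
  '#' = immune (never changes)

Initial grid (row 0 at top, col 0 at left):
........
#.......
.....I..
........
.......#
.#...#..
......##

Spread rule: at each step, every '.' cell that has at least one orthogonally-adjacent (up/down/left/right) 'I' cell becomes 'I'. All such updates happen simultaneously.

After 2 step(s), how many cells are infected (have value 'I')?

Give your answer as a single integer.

Answer: 13

Derivation:
Step 0 (initial): 1 infected
Step 1: +4 new -> 5 infected
Step 2: +8 new -> 13 infected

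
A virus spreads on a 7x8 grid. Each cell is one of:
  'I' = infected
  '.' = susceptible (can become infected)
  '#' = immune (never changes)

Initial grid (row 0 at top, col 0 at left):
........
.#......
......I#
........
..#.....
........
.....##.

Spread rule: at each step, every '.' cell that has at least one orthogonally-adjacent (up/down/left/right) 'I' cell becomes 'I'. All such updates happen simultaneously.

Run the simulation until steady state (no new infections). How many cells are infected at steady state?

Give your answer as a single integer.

Step 0 (initial): 1 infected
Step 1: +3 new -> 4 infected
Step 2: +7 new -> 11 infected
Step 3: +8 new -> 19 infected
Step 4: +7 new -> 26 infected
Step 5: +7 new -> 33 infected
Step 6: +5 new -> 38 infected
Step 7: +6 new -> 44 infected
Step 8: +4 new -> 48 infected
Step 9: +2 new -> 50 infected
Step 10: +1 new -> 51 infected
Step 11: +0 new -> 51 infected

Answer: 51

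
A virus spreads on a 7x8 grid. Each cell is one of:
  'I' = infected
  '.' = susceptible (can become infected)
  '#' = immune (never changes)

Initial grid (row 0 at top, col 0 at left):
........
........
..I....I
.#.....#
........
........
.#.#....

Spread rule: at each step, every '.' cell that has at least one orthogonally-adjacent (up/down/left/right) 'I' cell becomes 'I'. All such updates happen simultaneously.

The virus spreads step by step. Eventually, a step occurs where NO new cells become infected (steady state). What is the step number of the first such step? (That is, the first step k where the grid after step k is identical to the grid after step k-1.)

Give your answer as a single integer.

Step 0 (initial): 2 infected
Step 1: +6 new -> 8 infected
Step 2: +11 new -> 19 infected
Step 3: +13 new -> 32 infected
Step 4: +11 new -> 43 infected
Step 5: +5 new -> 48 infected
Step 6: +4 new -> 52 infected
Step 7: +0 new -> 52 infected

Answer: 7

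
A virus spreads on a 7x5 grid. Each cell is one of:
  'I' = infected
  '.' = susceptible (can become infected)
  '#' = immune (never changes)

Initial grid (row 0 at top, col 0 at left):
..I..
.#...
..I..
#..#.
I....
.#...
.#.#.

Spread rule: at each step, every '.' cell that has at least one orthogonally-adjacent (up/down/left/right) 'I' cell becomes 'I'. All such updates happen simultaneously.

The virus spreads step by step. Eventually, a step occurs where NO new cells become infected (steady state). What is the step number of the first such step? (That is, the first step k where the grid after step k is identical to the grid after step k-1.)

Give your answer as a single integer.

Step 0 (initial): 3 infected
Step 1: +8 new -> 11 infected
Step 2: +8 new -> 19 infected
Step 3: +5 new -> 24 infected
Step 4: +3 new -> 27 infected
Step 5: +1 new -> 28 infected
Step 6: +1 new -> 29 infected
Step 7: +0 new -> 29 infected

Answer: 7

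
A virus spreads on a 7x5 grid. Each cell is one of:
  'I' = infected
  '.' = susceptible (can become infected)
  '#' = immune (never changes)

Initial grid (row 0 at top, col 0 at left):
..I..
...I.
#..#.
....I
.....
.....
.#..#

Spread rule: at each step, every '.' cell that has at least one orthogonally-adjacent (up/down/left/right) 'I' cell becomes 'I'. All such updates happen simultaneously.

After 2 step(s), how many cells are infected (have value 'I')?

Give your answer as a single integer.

Step 0 (initial): 3 infected
Step 1: +7 new -> 10 infected
Step 2: +7 new -> 17 infected

Answer: 17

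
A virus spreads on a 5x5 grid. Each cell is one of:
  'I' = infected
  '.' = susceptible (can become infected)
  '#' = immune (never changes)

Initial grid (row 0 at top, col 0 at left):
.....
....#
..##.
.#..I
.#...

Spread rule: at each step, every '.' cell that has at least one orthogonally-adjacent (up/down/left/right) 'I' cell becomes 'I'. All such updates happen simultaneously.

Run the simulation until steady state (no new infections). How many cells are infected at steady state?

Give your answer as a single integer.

Answer: 7

Derivation:
Step 0 (initial): 1 infected
Step 1: +3 new -> 4 infected
Step 2: +2 new -> 6 infected
Step 3: +1 new -> 7 infected
Step 4: +0 new -> 7 infected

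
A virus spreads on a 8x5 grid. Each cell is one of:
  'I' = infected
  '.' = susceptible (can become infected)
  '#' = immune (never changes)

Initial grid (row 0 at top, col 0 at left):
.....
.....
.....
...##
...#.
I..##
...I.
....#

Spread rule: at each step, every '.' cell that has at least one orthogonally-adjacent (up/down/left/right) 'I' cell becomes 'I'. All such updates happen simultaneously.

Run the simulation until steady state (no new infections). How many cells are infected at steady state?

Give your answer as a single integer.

Step 0 (initial): 2 infected
Step 1: +6 new -> 8 infected
Step 2: +6 new -> 14 infected
Step 3: +4 new -> 18 infected
Step 4: +3 new -> 21 infected
Step 5: +3 new -> 24 infected
Step 6: +3 new -> 27 infected
Step 7: +3 new -> 30 infected
Step 8: +2 new -> 32 infected
Step 9: +1 new -> 33 infected
Step 10: +0 new -> 33 infected

Answer: 33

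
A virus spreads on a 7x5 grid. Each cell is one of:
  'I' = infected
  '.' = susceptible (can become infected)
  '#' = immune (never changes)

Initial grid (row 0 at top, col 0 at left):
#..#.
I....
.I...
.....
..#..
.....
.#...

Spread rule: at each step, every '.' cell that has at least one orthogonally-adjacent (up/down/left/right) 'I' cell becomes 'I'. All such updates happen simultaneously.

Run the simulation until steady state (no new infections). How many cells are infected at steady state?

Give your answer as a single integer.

Answer: 31

Derivation:
Step 0 (initial): 2 infected
Step 1: +4 new -> 6 infected
Step 2: +6 new -> 12 infected
Step 3: +6 new -> 18 infected
Step 4: +5 new -> 23 infected
Step 5: +5 new -> 28 infected
Step 6: +2 new -> 30 infected
Step 7: +1 new -> 31 infected
Step 8: +0 new -> 31 infected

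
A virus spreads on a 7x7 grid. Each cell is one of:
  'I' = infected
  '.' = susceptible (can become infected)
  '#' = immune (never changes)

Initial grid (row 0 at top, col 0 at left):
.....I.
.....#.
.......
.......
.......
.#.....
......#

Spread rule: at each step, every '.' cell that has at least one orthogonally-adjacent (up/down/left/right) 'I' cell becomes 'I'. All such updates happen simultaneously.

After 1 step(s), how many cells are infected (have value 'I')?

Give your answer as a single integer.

Answer: 3

Derivation:
Step 0 (initial): 1 infected
Step 1: +2 new -> 3 infected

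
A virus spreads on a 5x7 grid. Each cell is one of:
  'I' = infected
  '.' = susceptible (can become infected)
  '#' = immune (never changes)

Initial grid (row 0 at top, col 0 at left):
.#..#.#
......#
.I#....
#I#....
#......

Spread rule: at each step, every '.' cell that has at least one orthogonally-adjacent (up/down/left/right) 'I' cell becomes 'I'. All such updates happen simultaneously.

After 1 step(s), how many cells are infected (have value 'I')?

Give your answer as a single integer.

Step 0 (initial): 2 infected
Step 1: +3 new -> 5 infected

Answer: 5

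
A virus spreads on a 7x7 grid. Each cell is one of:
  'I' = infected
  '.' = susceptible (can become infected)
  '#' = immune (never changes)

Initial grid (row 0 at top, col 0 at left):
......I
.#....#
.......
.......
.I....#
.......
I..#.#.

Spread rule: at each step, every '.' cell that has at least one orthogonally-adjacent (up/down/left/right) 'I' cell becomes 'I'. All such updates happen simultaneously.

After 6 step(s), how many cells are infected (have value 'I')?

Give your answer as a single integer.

Step 0 (initial): 3 infected
Step 1: +7 new -> 10 infected
Step 2: +8 new -> 18 infected
Step 3: +8 new -> 26 infected
Step 4: +11 new -> 37 infected
Step 5: +5 new -> 42 infected
Step 6: +1 new -> 43 infected

Answer: 43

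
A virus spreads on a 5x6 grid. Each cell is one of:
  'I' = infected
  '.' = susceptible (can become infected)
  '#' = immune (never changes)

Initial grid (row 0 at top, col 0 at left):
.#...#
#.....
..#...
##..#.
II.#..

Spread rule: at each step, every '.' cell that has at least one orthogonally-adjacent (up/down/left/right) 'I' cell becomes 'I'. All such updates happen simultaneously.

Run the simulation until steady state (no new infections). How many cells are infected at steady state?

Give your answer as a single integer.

Answer: 21

Derivation:
Step 0 (initial): 2 infected
Step 1: +1 new -> 3 infected
Step 2: +1 new -> 4 infected
Step 3: +1 new -> 5 infected
Step 4: +1 new -> 6 infected
Step 5: +2 new -> 8 infected
Step 6: +4 new -> 12 infected
Step 7: +5 new -> 17 infected
Step 8: +2 new -> 19 infected
Step 9: +2 new -> 21 infected
Step 10: +0 new -> 21 infected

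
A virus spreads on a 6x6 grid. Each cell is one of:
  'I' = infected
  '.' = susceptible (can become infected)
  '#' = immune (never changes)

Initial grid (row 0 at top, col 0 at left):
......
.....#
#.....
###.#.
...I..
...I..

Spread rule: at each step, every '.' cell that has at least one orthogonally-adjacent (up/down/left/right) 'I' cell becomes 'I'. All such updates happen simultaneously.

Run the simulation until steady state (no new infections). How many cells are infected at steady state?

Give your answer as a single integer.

Answer: 30

Derivation:
Step 0 (initial): 2 infected
Step 1: +5 new -> 7 infected
Step 2: +5 new -> 12 infected
Step 3: +6 new -> 18 infected
Step 4: +5 new -> 23 infected
Step 5: +3 new -> 26 infected
Step 6: +3 new -> 29 infected
Step 7: +1 new -> 30 infected
Step 8: +0 new -> 30 infected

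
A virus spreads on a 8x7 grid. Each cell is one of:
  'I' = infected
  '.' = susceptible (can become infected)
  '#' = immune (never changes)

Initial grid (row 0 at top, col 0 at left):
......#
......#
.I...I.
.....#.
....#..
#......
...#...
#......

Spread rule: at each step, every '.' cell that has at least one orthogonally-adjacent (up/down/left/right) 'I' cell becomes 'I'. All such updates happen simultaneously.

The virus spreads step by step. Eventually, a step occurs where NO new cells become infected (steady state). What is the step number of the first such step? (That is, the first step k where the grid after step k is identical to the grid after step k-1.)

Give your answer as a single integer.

Answer: 9

Derivation:
Step 0 (initial): 2 infected
Step 1: +7 new -> 9 infected
Step 2: +11 new -> 20 infected
Step 3: +9 new -> 29 infected
Step 4: +6 new -> 35 infected
Step 5: +6 new -> 41 infected
Step 6: +4 new -> 45 infected
Step 7: +3 new -> 48 infected
Step 8: +1 new -> 49 infected
Step 9: +0 new -> 49 infected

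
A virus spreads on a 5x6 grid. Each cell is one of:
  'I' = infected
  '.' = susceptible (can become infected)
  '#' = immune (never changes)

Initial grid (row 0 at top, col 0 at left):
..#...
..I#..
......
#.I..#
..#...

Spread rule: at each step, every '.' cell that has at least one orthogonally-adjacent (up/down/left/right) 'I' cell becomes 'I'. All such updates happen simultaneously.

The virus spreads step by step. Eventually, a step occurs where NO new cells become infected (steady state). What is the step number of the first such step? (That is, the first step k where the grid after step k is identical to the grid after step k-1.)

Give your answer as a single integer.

Answer: 7

Derivation:
Step 0 (initial): 2 infected
Step 1: +4 new -> 6 infected
Step 2: +7 new -> 13 infected
Step 3: +5 new -> 18 infected
Step 4: +3 new -> 21 infected
Step 5: +2 new -> 23 infected
Step 6: +2 new -> 25 infected
Step 7: +0 new -> 25 infected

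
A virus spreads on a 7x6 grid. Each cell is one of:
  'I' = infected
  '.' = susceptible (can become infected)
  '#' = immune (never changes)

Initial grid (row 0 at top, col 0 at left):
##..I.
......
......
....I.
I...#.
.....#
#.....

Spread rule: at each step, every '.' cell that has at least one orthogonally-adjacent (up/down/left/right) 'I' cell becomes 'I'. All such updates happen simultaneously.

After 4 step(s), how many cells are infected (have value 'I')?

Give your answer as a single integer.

Answer: 35

Derivation:
Step 0 (initial): 3 infected
Step 1: +9 new -> 12 infected
Step 2: +12 new -> 24 infected
Step 3: +7 new -> 31 infected
Step 4: +4 new -> 35 infected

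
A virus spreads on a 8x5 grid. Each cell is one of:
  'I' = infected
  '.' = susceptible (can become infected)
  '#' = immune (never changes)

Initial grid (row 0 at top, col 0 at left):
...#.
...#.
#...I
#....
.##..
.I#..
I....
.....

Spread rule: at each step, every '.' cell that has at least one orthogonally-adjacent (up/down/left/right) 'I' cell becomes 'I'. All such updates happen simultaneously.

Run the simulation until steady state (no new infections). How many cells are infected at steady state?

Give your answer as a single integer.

Step 0 (initial): 3 infected
Step 1: +6 new -> 9 infected
Step 2: +7 new -> 16 infected
Step 3: +7 new -> 23 infected
Step 4: +6 new -> 29 infected
Step 5: +3 new -> 32 infected
Step 6: +1 new -> 33 infected
Step 7: +0 new -> 33 infected

Answer: 33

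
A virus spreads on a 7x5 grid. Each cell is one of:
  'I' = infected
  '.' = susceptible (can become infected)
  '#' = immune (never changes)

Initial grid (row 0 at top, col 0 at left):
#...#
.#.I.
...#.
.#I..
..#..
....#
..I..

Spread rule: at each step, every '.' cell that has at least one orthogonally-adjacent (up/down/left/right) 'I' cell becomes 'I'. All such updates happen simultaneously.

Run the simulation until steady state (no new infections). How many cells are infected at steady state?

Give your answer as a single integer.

Answer: 28

Derivation:
Step 0 (initial): 3 infected
Step 1: +8 new -> 11 infected
Step 2: +9 new -> 20 infected
Step 3: +5 new -> 25 infected
Step 4: +3 new -> 28 infected
Step 5: +0 new -> 28 infected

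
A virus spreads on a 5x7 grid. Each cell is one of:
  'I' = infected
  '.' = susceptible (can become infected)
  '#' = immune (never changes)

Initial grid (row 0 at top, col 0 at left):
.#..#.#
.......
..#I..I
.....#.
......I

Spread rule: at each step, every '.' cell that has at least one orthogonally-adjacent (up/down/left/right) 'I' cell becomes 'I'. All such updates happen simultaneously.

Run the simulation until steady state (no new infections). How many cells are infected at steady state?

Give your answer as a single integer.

Answer: 30

Derivation:
Step 0 (initial): 3 infected
Step 1: +7 new -> 10 infected
Step 2: +8 new -> 18 infected
Step 3: +5 new -> 23 infected
Step 4: +4 new -> 27 infected
Step 5: +3 new -> 30 infected
Step 6: +0 new -> 30 infected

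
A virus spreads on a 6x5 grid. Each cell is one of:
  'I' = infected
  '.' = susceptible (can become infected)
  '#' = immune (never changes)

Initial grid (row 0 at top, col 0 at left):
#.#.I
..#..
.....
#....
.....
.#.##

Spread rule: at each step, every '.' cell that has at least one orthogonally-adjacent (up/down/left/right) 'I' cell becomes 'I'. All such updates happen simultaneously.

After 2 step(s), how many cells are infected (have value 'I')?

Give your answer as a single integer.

Step 0 (initial): 1 infected
Step 1: +2 new -> 3 infected
Step 2: +2 new -> 5 infected

Answer: 5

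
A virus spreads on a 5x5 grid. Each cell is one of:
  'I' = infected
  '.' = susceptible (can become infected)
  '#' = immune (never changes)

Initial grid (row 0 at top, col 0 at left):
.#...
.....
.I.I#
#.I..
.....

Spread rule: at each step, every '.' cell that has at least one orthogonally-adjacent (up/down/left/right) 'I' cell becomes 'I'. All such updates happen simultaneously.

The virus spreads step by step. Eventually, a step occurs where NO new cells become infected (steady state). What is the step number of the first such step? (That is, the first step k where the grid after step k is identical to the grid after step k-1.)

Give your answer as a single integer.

Answer: 4

Derivation:
Step 0 (initial): 3 infected
Step 1: +7 new -> 10 infected
Step 2: +7 new -> 17 infected
Step 3: +5 new -> 22 infected
Step 4: +0 new -> 22 infected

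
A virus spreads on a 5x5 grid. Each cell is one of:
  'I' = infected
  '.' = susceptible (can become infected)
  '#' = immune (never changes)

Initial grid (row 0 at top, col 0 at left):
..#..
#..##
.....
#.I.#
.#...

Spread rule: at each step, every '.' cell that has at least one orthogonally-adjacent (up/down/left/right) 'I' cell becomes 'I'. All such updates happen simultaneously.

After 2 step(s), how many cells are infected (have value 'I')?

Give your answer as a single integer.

Answer: 9

Derivation:
Step 0 (initial): 1 infected
Step 1: +4 new -> 5 infected
Step 2: +4 new -> 9 infected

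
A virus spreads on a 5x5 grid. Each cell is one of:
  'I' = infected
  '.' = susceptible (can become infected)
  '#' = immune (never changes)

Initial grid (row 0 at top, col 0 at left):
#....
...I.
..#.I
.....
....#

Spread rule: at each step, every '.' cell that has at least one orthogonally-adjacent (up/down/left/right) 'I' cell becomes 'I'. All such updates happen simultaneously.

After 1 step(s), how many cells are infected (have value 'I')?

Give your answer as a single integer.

Step 0 (initial): 2 infected
Step 1: +5 new -> 7 infected

Answer: 7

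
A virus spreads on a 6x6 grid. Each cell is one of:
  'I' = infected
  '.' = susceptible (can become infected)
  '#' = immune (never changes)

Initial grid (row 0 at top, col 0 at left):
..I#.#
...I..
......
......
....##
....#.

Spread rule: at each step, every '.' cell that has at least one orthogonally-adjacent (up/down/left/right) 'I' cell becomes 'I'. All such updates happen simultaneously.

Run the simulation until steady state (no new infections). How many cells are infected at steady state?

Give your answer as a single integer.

Answer: 30

Derivation:
Step 0 (initial): 2 infected
Step 1: +4 new -> 6 infected
Step 2: +7 new -> 13 infected
Step 3: +6 new -> 19 infected
Step 4: +5 new -> 24 infected
Step 5: +3 new -> 27 infected
Step 6: +2 new -> 29 infected
Step 7: +1 new -> 30 infected
Step 8: +0 new -> 30 infected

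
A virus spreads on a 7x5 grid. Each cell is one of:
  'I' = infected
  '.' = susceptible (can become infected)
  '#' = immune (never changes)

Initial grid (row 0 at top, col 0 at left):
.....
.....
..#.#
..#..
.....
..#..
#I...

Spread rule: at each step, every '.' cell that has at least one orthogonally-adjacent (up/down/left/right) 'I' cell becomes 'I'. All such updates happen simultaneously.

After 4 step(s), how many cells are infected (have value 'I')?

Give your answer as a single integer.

Step 0 (initial): 1 infected
Step 1: +2 new -> 3 infected
Step 2: +3 new -> 6 infected
Step 3: +5 new -> 11 infected
Step 4: +4 new -> 15 infected

Answer: 15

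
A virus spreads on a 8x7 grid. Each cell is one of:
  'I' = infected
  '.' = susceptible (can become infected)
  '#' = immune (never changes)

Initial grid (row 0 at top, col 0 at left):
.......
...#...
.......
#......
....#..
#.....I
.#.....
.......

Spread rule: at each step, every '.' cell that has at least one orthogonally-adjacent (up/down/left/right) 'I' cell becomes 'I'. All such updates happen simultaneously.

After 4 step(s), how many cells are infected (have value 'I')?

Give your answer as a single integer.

Answer: 21

Derivation:
Step 0 (initial): 1 infected
Step 1: +3 new -> 4 infected
Step 2: +5 new -> 9 infected
Step 3: +5 new -> 14 infected
Step 4: +7 new -> 21 infected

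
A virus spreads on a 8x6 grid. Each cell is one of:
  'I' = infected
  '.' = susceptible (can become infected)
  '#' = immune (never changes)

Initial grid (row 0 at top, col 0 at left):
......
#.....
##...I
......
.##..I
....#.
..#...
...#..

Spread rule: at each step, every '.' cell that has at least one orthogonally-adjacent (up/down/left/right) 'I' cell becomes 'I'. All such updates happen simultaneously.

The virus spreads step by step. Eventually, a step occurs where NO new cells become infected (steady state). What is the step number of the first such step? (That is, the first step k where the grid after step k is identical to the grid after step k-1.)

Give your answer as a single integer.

Step 0 (initial): 2 infected
Step 1: +5 new -> 7 infected
Step 2: +6 new -> 13 infected
Step 3: +7 new -> 20 infected
Step 4: +6 new -> 26 infected
Step 5: +4 new -> 30 infected
Step 6: +4 new -> 34 infected
Step 7: +4 new -> 38 infected
Step 8: +2 new -> 40 infected
Step 9: +0 new -> 40 infected

Answer: 9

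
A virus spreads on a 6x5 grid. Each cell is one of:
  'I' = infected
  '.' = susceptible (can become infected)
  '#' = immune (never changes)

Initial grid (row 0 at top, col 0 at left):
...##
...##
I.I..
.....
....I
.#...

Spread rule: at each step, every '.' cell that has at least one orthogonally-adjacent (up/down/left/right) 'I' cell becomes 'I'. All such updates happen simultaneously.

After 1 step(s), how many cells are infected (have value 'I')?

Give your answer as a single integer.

Step 0 (initial): 3 infected
Step 1: +9 new -> 12 infected

Answer: 12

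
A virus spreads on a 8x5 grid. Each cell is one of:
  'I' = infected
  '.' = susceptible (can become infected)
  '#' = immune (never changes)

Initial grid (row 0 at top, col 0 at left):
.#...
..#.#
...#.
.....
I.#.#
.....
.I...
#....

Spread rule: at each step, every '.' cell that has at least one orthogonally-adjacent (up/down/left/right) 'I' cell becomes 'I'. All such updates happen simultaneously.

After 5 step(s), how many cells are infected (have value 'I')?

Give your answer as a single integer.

Step 0 (initial): 2 infected
Step 1: +7 new -> 9 infected
Step 2: +5 new -> 14 infected
Step 3: +6 new -> 20 infected
Step 4: +7 new -> 27 infected
Step 5: +1 new -> 28 infected

Answer: 28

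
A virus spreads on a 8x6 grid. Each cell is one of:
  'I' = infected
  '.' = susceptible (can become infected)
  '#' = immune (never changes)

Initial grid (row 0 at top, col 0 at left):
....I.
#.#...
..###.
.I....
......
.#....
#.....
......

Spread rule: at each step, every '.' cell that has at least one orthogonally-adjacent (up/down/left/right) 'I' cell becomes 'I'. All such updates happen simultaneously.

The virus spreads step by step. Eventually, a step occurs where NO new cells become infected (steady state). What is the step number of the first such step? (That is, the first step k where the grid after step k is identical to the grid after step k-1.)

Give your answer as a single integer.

Answer: 9

Derivation:
Step 0 (initial): 2 infected
Step 1: +7 new -> 9 infected
Step 2: +8 new -> 17 infected
Step 3: +6 new -> 23 infected
Step 4: +5 new -> 28 infected
Step 5: +5 new -> 33 infected
Step 6: +4 new -> 37 infected
Step 7: +3 new -> 40 infected
Step 8: +1 new -> 41 infected
Step 9: +0 new -> 41 infected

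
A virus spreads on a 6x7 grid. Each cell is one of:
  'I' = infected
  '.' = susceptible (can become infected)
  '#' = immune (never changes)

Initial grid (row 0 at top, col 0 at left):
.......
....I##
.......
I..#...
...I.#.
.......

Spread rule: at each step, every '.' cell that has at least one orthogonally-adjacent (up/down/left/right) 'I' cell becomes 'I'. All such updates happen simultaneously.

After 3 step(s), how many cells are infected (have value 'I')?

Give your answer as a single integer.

Step 0 (initial): 3 infected
Step 1: +9 new -> 12 infected
Step 2: +13 new -> 25 infected
Step 3: +9 new -> 34 infected

Answer: 34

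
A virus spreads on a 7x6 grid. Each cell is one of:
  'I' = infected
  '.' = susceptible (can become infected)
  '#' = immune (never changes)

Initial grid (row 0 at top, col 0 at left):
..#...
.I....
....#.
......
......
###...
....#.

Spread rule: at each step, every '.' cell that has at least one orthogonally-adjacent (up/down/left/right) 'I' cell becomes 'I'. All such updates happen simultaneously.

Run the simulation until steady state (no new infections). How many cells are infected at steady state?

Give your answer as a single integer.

Step 0 (initial): 1 infected
Step 1: +4 new -> 5 infected
Step 2: +5 new -> 10 infected
Step 3: +6 new -> 16 infected
Step 4: +5 new -> 21 infected
Step 5: +4 new -> 25 infected
Step 6: +3 new -> 28 infected
Step 7: +3 new -> 31 infected
Step 8: +2 new -> 33 infected
Step 9: +2 new -> 35 infected
Step 10: +1 new -> 36 infected
Step 11: +0 new -> 36 infected

Answer: 36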